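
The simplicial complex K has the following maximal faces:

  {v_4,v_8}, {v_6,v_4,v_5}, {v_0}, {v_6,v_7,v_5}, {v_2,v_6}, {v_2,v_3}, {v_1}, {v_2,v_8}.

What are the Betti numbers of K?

Take the total order v_0 < v_1 < v_2 < v_3 < v_4 < v_5 < v_6 < v_7 < v_8 on the vertex set. Then K (dimension 2) consists of the simplices:

  0-simplices (9): [v_0], [v_1], [v_2], [v_3], [v_4], [v_5], [v_6], [v_7], [v_8]
  1-simplices (9): [v_2,v_3], [v_2,v_6], [v_2,v_8], [v_4,v_5], [v_4,v_6], [v_4,v_8], [v_5,v_6], [v_5,v_7], [v_6,v_7]
  2-simplices (2): [v_4,v_5,v_6], [v_5,v_6,v_7]

so the chain groups are C_0 ≅ Z^9, C_1 ≅ Z^9, C_2 ≅ Z^2.

Boundary ∂_1: C_1 → C_0 sends each edge [p,q] (with p < q) to q − p.
The resulting 9×9 matrix has rank 6, and its Smith normal form has invariant factors (1,1,1,1,1,1).

Boundary ∂_2: C_2 → C_1 acts by ∂[p,q,r] = [q,r] − [p,r] + [p,q]. For instance
  ∂[v_4,v_5,v_6] = [v_5,v_6] − [v_4,v_6] + [v_4,v_5],
  ∂[v_5,v_6,v_7] = [v_6,v_7] − [v_5,v_7] + [v_5,v_6].
As a 9×2 matrix over Z this has rank 2, with invariant factors (1,1).

Now H_k = ker ∂_k / im ∂_{k+1}, so:

  H_0: rank C_0 − rank ∂_1 = 9 − 6 = 3, and the invariant factors of ∂_1 are all 1, so H_0 = Z^3.
  H_1: rank ker ∂_1 − rank ∂_2 = (9 − 6) − 2 = 1, and the invariant factors of ∂_2 are all 1, so H_1 = Z.
  H_2: rank ker ∂_2 − rank ∂_3 = (2 − 2) − 0 = 0, and there is no ∂_3, so H_2 = 0.

As a check, the Euler characteristic is 9 − 9 + 2 = 2, which agrees with 3 − 1 + 0 = 2.

Hence the Betti numbers are b_0 = 3, b_1 = 1, b_2 = 0.

b_0 = 3, b_1 = 1, b_2 = 0.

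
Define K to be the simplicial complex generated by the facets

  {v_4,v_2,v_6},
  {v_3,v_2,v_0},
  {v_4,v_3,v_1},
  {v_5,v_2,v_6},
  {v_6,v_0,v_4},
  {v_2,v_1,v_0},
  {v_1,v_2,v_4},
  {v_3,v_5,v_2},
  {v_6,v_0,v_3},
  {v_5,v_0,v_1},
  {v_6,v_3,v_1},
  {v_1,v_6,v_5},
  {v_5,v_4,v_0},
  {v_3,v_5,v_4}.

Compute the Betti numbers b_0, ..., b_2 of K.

K has 7 vertices, 21 edges, 14 triangles.
rank ∂_0 = 0, rank ∂_1 = 6 ⇒ b_0 = 7 − 0 − 6 = 1; all invariant factors of ∂_1 are 1 so no torsion. So H_0 ≅ Z.
rank ∂_1 = 6, rank ∂_2 = 13 ⇒ b_1 = 21 − 6 − 13 = 2; all invariant factors of ∂_2 are 1 so no torsion. So H_1 ≅ Z^2.
rank ∂_2 = 13, rank ∂_3 = 0 ⇒ b_2 = 14 − 13 − 0 = 1. So H_2 ≅ Z.

b_0 = 1, b_1 = 2, b_2 = 1.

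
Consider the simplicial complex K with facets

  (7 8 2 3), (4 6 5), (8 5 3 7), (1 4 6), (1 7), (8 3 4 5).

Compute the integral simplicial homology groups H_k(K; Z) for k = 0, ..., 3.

We work with the vertex ordering 1 < 2 < 3 < 4 < 5 < 6 < 7 < 8. The simplices of K, each written with vertices in increasing order, are:

  0-simplices (8): [1], [2], [3], [4], [5], [6], [7], [8]
  1-simplices (17): [1,4], [1,6], [1,7], [2,3], [2,7], [2,8], [3,4], [3,5], [3,7], [3,8], [4,5], [4,6], [4,8], [5,6], [5,7], [5,8], [7,8]
  2-simplices (12): [1,4,6], [2,3,7], [2,3,8], [2,7,8], [3,4,5], [3,4,8], [3,5,7], [3,5,8], [3,7,8], [4,5,6], [4,5,8], [5,7,8]
  3-simplices (3): [2,3,7,8], [3,4,5,8], [3,5,7,8]

so the chain groups are C_0 ≅ Z^8, C_1 ≅ Z^17, C_2 ≅ Z^12, C_3 ≅ Z^3.

∂_1: C_1 → C_0 sends each edge [p,q] (with p < q) to q − p. For instance
  ∂[4,5] = [5] − [4].
This gives a 8×17 integer matrix of rank 7; reducing to Smith normal form yields diagonal entries (1,1,1,1,1,1,1).

∂_2: C_2 → C_1 maps a triangle to the signed sum of its edges. For instance
  ∂[3,5,7] = [5,7] − [3,7] + [3,5],
  ∂[3,5,8] = [5,8] − [3,8] + [3,5].
The resulting 17×12 matrix has rank 9, and its Smith normal form has invariant factors (1,1,1,1,1,1,1,1,1).

Boundary ∂_3: C_3 → C_2 sends each 3-simplex σ to the alternating sum Σ_i (−1)^i (σ with its i-th vertex removed). For instance
  ∂[3,4,5,8] = [4,5,8] − [3,5,8] + [3,4,8] − [3,4,5],
  ∂[3,5,7,8] = [5,7,8] − [3,7,8] + [3,5,8] − [3,5,7].
The 12×3 boundary matrix has rank 3 and Smith normal form diag(1,1,1).

Reading off H_k = ker ∂_k / im ∂_{k+1}:

  H_0: rank C_0 − rank ∂_1 = 8 − 7 = 1, and the invariant factors of ∂_1 are all 1, so H_0 = Z.
  H_1: rank ker ∂_1 − rank ∂_2 = (17 − 7) − 9 = 1, and the invariant factors of ∂_2 are all 1, so H_1 = Z.
  H_2: rank ker ∂_2 − rank ∂_3 = (12 − 9) − 3 = 0, and the invariant factors of ∂_3 are all 1, so H_2 = 0.
  H_3: rank ker ∂_3 − rank ∂_4 = (3 − 3) − 0 = 0, and there is no ∂_4, so H_3 = 0.

As a check, the Euler characteristic is 8 − 17 + 12 − 3 = 0, which agrees with 1 − 1 + 0 − 0 = 0.

H_0 ≅ Z,  H_1 ≅ Z,  H_2 = 0,  H_3 = 0.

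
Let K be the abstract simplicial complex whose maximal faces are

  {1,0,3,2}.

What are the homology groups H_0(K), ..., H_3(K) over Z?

Take the total order 0 < 1 < 2 < 3 on the vertex set. Then K (dimension 3) consists of the simplices:

  0-simplices (4): [0], [1], [2], [3]
  1-simplices (6): [0,1], [0,2], [0,3], [1,2], [1,3], [2,3]
  2-simplices (4): [0,1,2], [0,1,3], [0,2,3], [1,2,3]
  3-simplices (1): [0,1,2,3]

giving chain groups C_0 ≅ Z^4, C_1 ≅ Z^6, C_2 ≅ Z^4, C_3 ≅ Z^1.

∂_1: C_1 → C_0 sends each edge [p,q] (with p < q) to q − p.
The 4×6 boundary matrix has rank 3 and Smith normal form diag(1,1,1).

∂_2: C_2 → C_1 sends each 2-simplex [p,q,r] to [q,r] − [p,r] + [p,q]. For instance
  ∂[0,1,2] = [1,2] − [0,2] + [0,1],
  ∂[0,1,3] = [1,3] − [0,3] + [0,1].
This gives a 6×4 integer matrix of rank 3; reducing to Smith normal form yields diagonal entries (1,1,1).

The boundary map ∂_3: C_3 → C_2 sends each 3-simplex σ to the alternating sum Σ_i (−1)^i (σ with its i-th vertex removed). For instance
  ∂[0,1,2,3] = [1,2,3] − [0,2,3] + [0,1,3] − [0,1,2].
The 4×1 boundary matrix has rank 1 and Smith normal form diag(1).

Reading off H_k = ker ∂_k / im ∂_{k+1}:

  H_0: rank C_0 − rank ∂_1 = 4 − 3 = 1, and the invariant factors of ∂_1 are all 1, so H_0 ≅ Z.
  H_1: rank ker ∂_1 − rank ∂_2 = (6 − 3) − 3 = 0, and the invariant factors of ∂_2 are all 1, so H_1 ≅ 0.
  H_2: rank ker ∂_2 − rank ∂_3 = (4 − 3) − 1 = 0, and the invariant factors of ∂_3 are all 1, so H_2 ≅ 0.
  H_3: rank ker ∂_3 − rank ∂_4 = (1 − 1) − 0 = 0, and there is no ∂_4, so H_3 ≅ 0.

(K is a triangulation of the 3-simplex.)

H_0 = Z,  H_1 = 0,  H_2 = 0,  H_3 = 0.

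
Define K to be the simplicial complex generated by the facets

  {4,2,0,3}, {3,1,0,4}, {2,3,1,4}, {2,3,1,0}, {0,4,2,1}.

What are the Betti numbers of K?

b_0 = 1, b_1 = 0, b_2 = 0, b_3 = 1.

K has 5 vertices, 10 edges, 10 triangles, 5 3-simplices.
rank ∂_0 = 0, rank ∂_1 = 4 ⇒ b_0 = 5 − 0 − 4 = 1; all invariant factors of ∂_1 are 1 so no torsion. So H_0 = Z.
rank ∂_1 = 4, rank ∂_2 = 6 ⇒ b_1 = 10 − 4 − 6 = 0; all invariant factors of ∂_2 are 1 so no torsion. So H_1 = 0.
rank ∂_2 = 6, rank ∂_3 = 4 ⇒ b_2 = 10 − 6 − 4 = 0; all invariant factors of ∂_3 are 1 so no torsion. So H_2 = 0.
rank ∂_3 = 4, rank ∂_4 = 0 ⇒ b_3 = 5 − 4 − 0 = 1. So H_3 = Z.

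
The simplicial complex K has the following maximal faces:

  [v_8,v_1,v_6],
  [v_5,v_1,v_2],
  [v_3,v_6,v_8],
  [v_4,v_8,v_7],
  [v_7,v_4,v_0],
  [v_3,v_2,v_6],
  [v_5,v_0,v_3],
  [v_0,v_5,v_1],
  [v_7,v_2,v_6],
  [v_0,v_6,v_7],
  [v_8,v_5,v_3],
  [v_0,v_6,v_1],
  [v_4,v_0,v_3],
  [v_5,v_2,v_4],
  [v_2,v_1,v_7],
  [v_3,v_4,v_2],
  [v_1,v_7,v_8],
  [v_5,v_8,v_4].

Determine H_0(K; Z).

H_0 ≅ Z.

Take the total order v_0 < v_1 < v_2 < v_3 < v_4 < v_5 < v_6 < v_7 < v_8 on the vertex set. Then K (dimension 2) consists of the simplices:

  0-simplices (9): [v_0], [v_1], [v_2], [v_3], [v_4], [v_5], [v_6], [v_7], [v_8]
  1-simplices (27): (27 of them)
  2-simplices (18): (18 of them)

Hence C_0 ≅ Z^9, C_1 ≅ Z^27, C_2 ≅ Z^18.

Boundary ∂_1: C_1 → C_0 is given by ∂[p,q] = [q] − [p].
The 9×27 boundary matrix has rank 8 and Smith normal form diag(1,1,1,1,1,1,1,1).

Boundary ∂_2: C_2 → C_1 acts by ∂[p,q,r] = [q,r] − [p,r] + [p,q]. For instance
  ∂[v_2,v_3,v_6] = [v_3,v_6] − [v_2,v_6] + [v_2,v_3],
  ∂[v_2,v_4,v_5] = [v_4,v_5] − [v_2,v_5] + [v_2,v_4].
The resulting 27×18 matrix has rank 18, and its Smith normal form has invariant factors (1,1,1,1,1,1,1,1,1,1,1,1,1,1,1,1,1,2).

From H_k ≅ ker(∂_k) / im(∂_{k+1}) we obtain:

  H_0: rank C_0 − rank ∂_1 = 9 − 8 = 1, and the invariant factors of ∂_1 are all 1, so H_0 = Z.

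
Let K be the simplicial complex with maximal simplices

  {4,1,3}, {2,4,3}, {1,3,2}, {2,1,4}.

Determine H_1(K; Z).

Take the total order 1 < 2 < 3 < 4 on the vertex set. Then K (dimension 2) consists of the simplices:

  0-simplices (4): [1], [2], [3], [4]
  1-simplices (6): [1,2], [1,3], [1,4], [2,3], [2,4], [3,4]
  2-simplices (4): [1,2,3], [1,2,4], [1,3,4], [2,3,4]

giving chain groups C_0 ≅ Z^4, C_1 ≅ Z^6, C_2 ≅ Z^4.

∂_1: C_1 → C_0 sends each edge [p,q] (with p < q) to q − p. For instance
  ∂[2,4] = [4] − [2].
This gives a 4×6 integer matrix of rank 3; reducing to Smith normal form yields diagonal entries (1,1,1).

∂_2: C_2 → C_1 maps a triangle to the signed sum of its edges. For instance
  ∂[1,2,4] = [2,4] − [1,4] + [1,2],
  ∂[1,2,3] = [2,3] − [1,3] + [1,2].
As a 6×4 matrix over Z this has rank 3, with invariant factors (1,1,1).

Computing H_k = (kernel of ∂_k) / (image of ∂_{k+1}):

  H_1: rank ker ∂_1 − rank ∂_2 = (6 − 3) − 3 = 0, and the invariant factors of ∂_2 are all 1, so H_1 = 0.

H_1 ≅ 0.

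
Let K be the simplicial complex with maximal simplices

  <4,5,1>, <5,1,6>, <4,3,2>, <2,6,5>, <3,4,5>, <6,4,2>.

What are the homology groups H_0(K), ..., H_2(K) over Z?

H_0 ≅ Z,  H_1 ≅ Z,  H_2 = 0.

Order the vertices as 1 < 2 < 3 < 4 < 5 < 6. Listing each simplex with vertices in this order, K has dimension 2 with simplices:

  0-simplices (6): [1], [2], [3], [4], [5], [6]
  1-simplices (12): [1,4], [1,5], [1,6], [2,3], [2,4], [2,5], [2,6], [3,4], [3,5], [4,5], [4,6], [5,6]
  2-simplices (6): [1,4,5], [1,5,6], [2,3,4], [2,4,6], [2,5,6], [3,4,5]

so the chain groups are C_0 ≅ Z^6, C_1 ≅ Z^12, C_2 ≅ Z^6.

The boundary map ∂_1: C_1 → C_0 is given by ∂[p,q] = [q] − [p].
The resulting 6×12 matrix has rank 5, and its Smith normal form has invariant factors (1,1,1,1,1).

The boundary map ∂_2: C_2 → C_1 sends each 2-simplex [p,q,r] to [q,r] − [p,r] + [p,q]. For instance
  ∂[1,4,5] = [4,5] − [1,5] + [1,4],
  ∂[2,3,4] = [3,4] − [2,4] + [2,3].
As a 12×6 matrix over Z this has rank 6, with invariant factors (1,1,1,1,1,1).

From H_k ≅ ker(∂_k) / im(∂_{k+1}) we obtain:

  H_0: rank C_0 − rank ∂_1 = 6 − 5 = 1, and the invariant factors of ∂_1 are all 1, so H_0 = Z.
  H_1: rank ker ∂_1 − rank ∂_2 = (12 − 5) − 6 = 1, and the invariant factors of ∂_2 are all 1, so H_1 = Z.
  H_2: rank ker ∂_2 − rank ∂_3 = (6 − 6) − 0 = 0, and there is no ∂_3, so H_2 = 0.

As a check, the Euler characteristic is 6 − 12 + 6 = 0, which agrees with 1 − 1 + 0 = 0.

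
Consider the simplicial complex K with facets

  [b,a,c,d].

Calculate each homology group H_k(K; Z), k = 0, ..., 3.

Fix the vertex order a < b < c < d and write every simplex with vertices in increasing order. Then dim K = 3 and the simplices of K are:

  0-simplices (4): a, b, c, d
  1-simplices (6): ab, ac, ad, bc, bd, cd
  2-simplices (4): abc, abd, acd, bcd
  3-simplices (1): abcd

Hence C_0 ≅ Z^4, C_1 ≅ Z^6, C_2 ≅ Z^4, C_3 ≅ Z^1.

The boundary map ∂_1: C_1 → C_0 maps an edge to its endpoints' difference, ∂[p,q] = q − p.
This gives a 4×6 integer matrix of rank 3; reducing to Smith normal form yields diagonal entries (1,1,1).

∂_2: C_2 → C_1 maps a triangle to the signed sum of its edges. For instance
  ∂abc = bc − ac + ab,
  ∂abd = bd − ad + ab.
This gives a 6×4 integer matrix of rank 3; reducing to Smith normal form yields diagonal entries (1,1,1).

Boundary ∂_3: C_3 → C_2 sends each 3-simplex σ to the alternating sum Σ_i (−1)^i (σ with its i-th vertex removed). For instance
  ∂abcd = bcd − acd + abd − abc.
As a 4×1 matrix over Z this has rank 1, with invariant factors (1).

Reading off H_k = ker ∂_k / im ∂_{k+1}:

  H_0: rank C_0 − rank ∂_1 = 4 − 3 = 1, and the invariant factors of ∂_1 are all 1, so H_0 ≅ Z.
  H_1: rank ker ∂_1 − rank ∂_2 = (6 − 3) − 3 = 0, and the invariant factors of ∂_2 are all 1, so H_1 ≅ 0.
  H_2: rank ker ∂_2 − rank ∂_3 = (4 − 3) − 1 = 0, and the invariant factors of ∂_3 are all 1, so H_2 ≅ 0.
  H_3: rank ker ∂_3 − rank ∂_4 = (1 − 1) − 0 = 0, and there is no ∂_4, so H_3 ≅ 0.

H_0 ≅ Z,  H_1 = 0,  H_2 = 0,  H_3 = 0.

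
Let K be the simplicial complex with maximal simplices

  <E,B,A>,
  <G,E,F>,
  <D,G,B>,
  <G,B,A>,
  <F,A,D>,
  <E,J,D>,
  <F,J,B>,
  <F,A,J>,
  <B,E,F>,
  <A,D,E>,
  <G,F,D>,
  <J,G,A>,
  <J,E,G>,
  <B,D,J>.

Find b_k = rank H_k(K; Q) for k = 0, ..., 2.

b_0 = 1, b_1 = 2, b_2 = 1.

Take the total order A < B < D < E < F < G < J on the vertex set. Then K (dimension 2) consists of the simplices:

  0-simplices (7): A, B, D, E, F, G, J
  1-simplices (21): AB, AD, AE, AF, AG, AJ, BD, BE, BF, BG, BJ, DE, DF, DG, DJ, EF, EG, EJ, FG, FJ, GJ
  2-simplices (14): ABE, ABG, ADE, ADF, AFJ, AGJ, BDG, BDJ, BEF, BFJ, DEJ, DFG, EFG, EGJ

so the chain groups are C_0 ≅ Z^7, C_1 ≅ Z^21, C_2 ≅ Z^14.

The boundary map ∂_1: C_1 → C_0 is given by ∂[p,q] = [q] − [p].
As a 7×21 matrix over Z this has rank 6, with invariant factors (1,1,1,1,1,1).

The boundary map ∂_2: C_2 → C_1 acts by ∂[p,q,r] = [q,r] − [p,r] + [p,q]. For instance
  ∂ABG = BG − AG + AB,
  ∂BDG = DG − BG + BD.
This gives a 21×14 integer matrix of rank 13; reducing to Smith normal form yields diagonal entries (1,1,1,1,1,1,1,1,1,1,1,1,1).

Computing H_k = (kernel of ∂_k) / (image of ∂_{k+1}):

  H_0: rank C_0 − rank ∂_1 = 7 − 6 = 1, and the invariant factors of ∂_1 are all 1, so H_0 = Z.
  H_1: rank ker ∂_1 − rank ∂_2 = (21 − 6) − 13 = 2, and the invariant factors of ∂_2 are all 1, so H_1 = Z^2.
  H_2: rank ker ∂_2 − rank ∂_3 = (14 − 13) − 0 = 1, and there is no ∂_3, so H_2 = Z.

As a check, the Euler characteristic is 7 − 21 + 14 = 0, which agrees with 1 − 2 + 1 = 0.

Hence the Betti numbers are b_0 = 1, b_1 = 2, b_2 = 1.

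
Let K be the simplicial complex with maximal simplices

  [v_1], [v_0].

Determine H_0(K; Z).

Order the vertices as v_0 < v_1. Listing each simplex with vertices in this order, K has dimension 0 with simplices:

  0-simplices (2): [v_0], [v_1]

so the chain groups are C_0 ≅ Z^2.

Reading off H_k = ker ∂_k / im ∂_{k+1}:

  H_0: rank C_0 − rank ∂_1 = 2 − 0 = 2, and there is no ∂_1, so H_0 = Z^2.

(K is a triangulation of a set of 2 points.)

H_0 = Z^2.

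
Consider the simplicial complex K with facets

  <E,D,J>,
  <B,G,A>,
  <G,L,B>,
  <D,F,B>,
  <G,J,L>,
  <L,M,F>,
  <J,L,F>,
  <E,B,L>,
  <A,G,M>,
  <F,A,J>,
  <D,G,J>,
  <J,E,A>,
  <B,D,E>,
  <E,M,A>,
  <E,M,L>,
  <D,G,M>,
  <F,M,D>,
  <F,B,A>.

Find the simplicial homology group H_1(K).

H_1 ≅ Z^2.

Fix the vertex order A < B < D < E < F < G < J < L < M and write every simplex with vertices in increasing order. Then dim K = 2 and the simplices of K are:

  0-simplices (9): A, B, D, E, F, G, J, L, M
  1-simplices (27): AB, AE, AF, AG, AJ, AM, BD, BE, BF, BG, BL, DE, DF, DG, DJ, DM, EJ, EL, EM, FJ, FL, FM, GJ, GL, GM, JL, LM
  2-simplices (18): ABF, ABG, AEJ, AEM, AFJ, AGM, BDE, BDF, BEL, BGL, DEJ, DFM, DGJ, DGM, ELM, FJL, FLM, GJL

giving chain groups C_0 ≅ Z^9, C_1 ≅ Z^27, C_2 ≅ Z^18.

Boundary ∂_1: C_1 → C_0 maps an edge to its endpoints' difference, ∂[p,q] = q − p.
This gives a 9×27 integer matrix of rank 8; reducing to Smith normal form yields diagonal entries (1,1,1,1,1,1,1,1).

The boundary map ∂_2: C_2 → C_1 sends each 2-simplex [p,q,r] to [q,r] − [p,r] + [p,q]. For instance
  ∂FJL = JL − FL + FJ,
  ∂BGL = GL − BL + BG.
The resulting 27×18 matrix has rank 17, and its Smith normal form has invariant factors (1,1,1,1,1,1,1,1,1,1,1,1,1,1,1,1,1).

Now H_k = ker ∂_k / im ∂_{k+1}, so:

  H_1: rank ker ∂_1 − rank ∂_2 = (27 − 8) − 17 = 2, and the invariant factors of ∂_2 are all 1, so H_1 = Z^2.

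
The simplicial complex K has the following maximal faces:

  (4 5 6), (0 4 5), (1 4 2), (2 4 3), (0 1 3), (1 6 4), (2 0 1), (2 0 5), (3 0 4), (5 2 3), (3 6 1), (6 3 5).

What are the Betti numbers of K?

Take the total order 0 < 1 < 2 < 3 < 4 < 5 < 6 on the vertex set. Then K (dimension 2) consists of the simplices:

  0-simplices (7): [0], [1], [2], [3], [4], [5], [6]
  1-simplices (18): [0,1], [0,2], [0,3], [0,4], [0,5], [1,2], [1,3], [1,4], [1,6], [2,3], [2,4], [2,5], [3,4], [3,5], [3,6], [4,5], [4,6], [5,6]
  2-simplices (12): [0,1,2], [0,1,3], [0,2,5], [0,3,4], [0,4,5], [1,2,4], [1,3,6], [1,4,6], [2,3,4], [2,3,5], [3,5,6], [4,5,6]

so the chain groups are C_0 ≅ Z^7, C_1 ≅ Z^18, C_2 ≅ Z^12.

Boundary ∂_1: C_1 → C_0 is given by ∂[p,q] = [q] − [p]. For instance
  ∂[1,6] = [6] − [1].
This gives a 7×18 integer matrix of rank 6; reducing to Smith normal form yields diagonal entries (1,1,1,1,1,1).

∂_2: C_2 → C_1 acts by ∂[p,q,r] = [q,r] − [p,r] + [p,q]. For instance
  ∂[4,5,6] = [5,6] − [4,6] + [4,5],
  ∂[2,3,5] = [3,5] − [2,5] + [2,3].
The 18×12 boundary matrix has rank 12 and Smith normal form diag(1,1,1,1,1,1,1,1,1,1,1,2).

Now H_k = ker ∂_k / im ∂_{k+1}, so:

  H_0: rank C_0 − rank ∂_1 = 7 − 6 = 1, and the invariant factors of ∂_1 are all 1, so H_0 ≅ Z.
  H_1: rank ker ∂_1 − rank ∂_2 = (18 − 6) − 12 = 0, and ∂_2 has invariant factor 2 > 1, so H_1 ≅ Z/2.
  H_2: rank ker ∂_2 − rank ∂_3 = (12 − 12) − 0 = 0, and there is no ∂_3, so H_2 ≅ 0.

Hence the Betti numbers are b_0 = 1, b_1 = 0, b_2 = 0.

b_0 = 1, b_1 = 0, b_2 = 0.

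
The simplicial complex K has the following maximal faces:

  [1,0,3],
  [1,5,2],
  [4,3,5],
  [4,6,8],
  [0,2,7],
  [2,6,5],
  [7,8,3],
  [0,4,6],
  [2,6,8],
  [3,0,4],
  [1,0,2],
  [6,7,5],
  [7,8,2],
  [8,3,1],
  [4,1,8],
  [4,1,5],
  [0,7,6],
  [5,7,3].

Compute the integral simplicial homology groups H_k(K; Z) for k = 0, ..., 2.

Fix the vertex order 0 < 1 < 2 < 3 < 4 < 5 < 6 < 7 < 8 and write every simplex with vertices in increasing order. Then dim K = 2 and the simplices of K are:

  0-simplices (9): [0], [1], [2], [3], [4], [5], [6], [7], [8]
  1-simplices (27): (27 of them)
  2-simplices (18): [0,1,2], [0,1,3], [0,2,7], [0,3,4], [0,4,6], [0,6,7], [1,2,5], [1,3,8], [1,4,5], [1,4,8], [2,5,6], [2,6,8], [2,7,8], [3,4,5], [3,5,7], [3,7,8], [4,6,8], [5,6,7]

Hence C_0 ≅ Z^9, C_1 ≅ Z^27, C_2 ≅ Z^18.

The boundary map ∂_1: C_1 → C_0 is given by ∂[p,q] = [q] − [p].
This gives a 9×27 integer matrix of rank 8; reducing to Smith normal form yields diagonal entries (1,1,1,1,1,1,1,1).

The boundary map ∂_2: C_2 → C_1 sends each 2-simplex [p,q,r] to [q,r] − [p,r] + [p,q]. For instance
  ∂[4,6,8] = [6,8] − [4,8] + [4,6],
  ∂[0,1,2] = [1,2] − [0,2] + [0,1].
This gives a 27×18 integer matrix of rank 18; reducing to Smith normal form yields diagonal entries (1,1,1,1,1,1,1,1,1,1,1,1,1,1,1,1,1,2).

Now H_k = ker ∂_k / im ∂_{k+1}, so:

  H_0: rank C_0 − rank ∂_1 = 9 − 8 = 1, and the invariant factors of ∂_1 are all 1, so H_0 ≅ Z.
  H_1: rank ker ∂_1 − rank ∂_2 = (27 − 8) − 18 = 1, and ∂_2 has invariant factor 2 > 1, so H_1 ≅ Z ⊕ Z/2.
  H_2: rank ker ∂_2 − rank ∂_3 = (18 − 18) − 0 = 0, and there is no ∂_3, so H_2 ≅ 0.

H_0 = Z,  H_1 = Z ⊕ Z/2,  H_2 = 0.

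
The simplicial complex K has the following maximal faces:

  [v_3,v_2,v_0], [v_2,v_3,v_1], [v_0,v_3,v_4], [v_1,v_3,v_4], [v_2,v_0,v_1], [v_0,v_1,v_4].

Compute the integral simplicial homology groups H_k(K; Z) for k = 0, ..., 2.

H_0 ≅ Z,  H_1 = 0,  H_2 ≅ Z.

Fix the vertex order v_0 < v_1 < v_2 < v_3 < v_4 and write every simplex with vertices in increasing order. Then dim K = 2 and the simplices of K are:

  0-simplices (5): [v_0], [v_1], [v_2], [v_3], [v_4]
  1-simplices (9): [v_0,v_1], [v_0,v_2], [v_0,v_3], [v_0,v_4], [v_1,v_2], [v_1,v_3], [v_1,v_4], [v_2,v_3], [v_3,v_4]
  2-simplices (6): [v_0,v_1,v_2], [v_0,v_1,v_4], [v_0,v_2,v_3], [v_0,v_3,v_4], [v_1,v_2,v_3], [v_1,v_3,v_4]

so the chain groups are C_0 ≅ Z^5, C_1 ≅ Z^9, C_2 ≅ Z^6.

The boundary map ∂_1: C_1 → C_0 maps an edge to its endpoints' difference, ∂[p,q] = q − p.
As a 5×9 matrix over Z this has rank 4, with invariant factors (1,1,1,1).

Boundary ∂_2: C_2 → C_1 maps a triangle to the signed sum of its edges. For instance
  ∂[v_0,v_2,v_3] = [v_2,v_3] − [v_0,v_3] + [v_0,v_2],
  ∂[v_0,v_1,v_4] = [v_1,v_4] − [v_0,v_4] + [v_0,v_1].
This gives a 9×6 integer matrix of rank 5; reducing to Smith normal form yields diagonal entries (1,1,1,1,1).

From H_k ≅ ker(∂_k) / im(∂_{k+1}) we obtain:

  H_0: rank C_0 − rank ∂_1 = 5 − 4 = 1, and the invariant factors of ∂_1 are all 1, so H_0 = Z.
  H_1: rank ker ∂_1 − rank ∂_2 = (9 − 4) − 5 = 0, and the invariant factors of ∂_2 are all 1, so H_1 = 0.
  H_2: rank ker ∂_2 − rank ∂_3 = (6 − 5) − 0 = 1, and there is no ∂_3, so H_2 = Z.

As a check, the Euler characteristic is 5 − 9 + 6 = 2, which agrees with 1 − 0 + 1 = 2.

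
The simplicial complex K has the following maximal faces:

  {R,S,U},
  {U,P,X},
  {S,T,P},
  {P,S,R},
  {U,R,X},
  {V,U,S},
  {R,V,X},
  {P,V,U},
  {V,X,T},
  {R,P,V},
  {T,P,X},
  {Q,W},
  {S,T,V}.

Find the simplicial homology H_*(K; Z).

We work with the vertex ordering P < Q < R < S < T < U < V < W < X. The simplices of K, each written with vertices in increasing order, are:

  0-simplices (9): P, Q, R, S, T, U, V, W, X
  1-simplices (19): PR, PS, PT, PU, PV, PX, QW, RS, RU, RV, RX, ST, SU, SV, TV, TX, UV, UX, VX
  2-simplices (12): PRS, PRV, PST, PTX, PUV, PUX, RSU, RUX, RVX, STV, SUV, TVX

giving chain groups C_0 ≅ Z^9, C_1 ≅ Z^19, C_2 ≅ Z^12.

∂_1: C_1 → C_0 maps an edge to its endpoints' difference, ∂[p,q] = q − p.
The 9×19 boundary matrix has rank 7 and Smith normal form diag(1,1,1,1,1,1,1).

∂_2: C_2 → C_1 sends each 2-simplex [p,q,r] to [q,r] − [p,r] + [p,q]. For instance
  ∂PST = ST − PT + PS,
  ∂RVX = VX − RX + RV.
The resulting 19×12 matrix has rank 12, and its Smith normal form has invariant factors (1,1,1,1,1,1,1,1,1,1,1,2).

Reading off H_k = ker ∂_k / im ∂_{k+1}:

  H_0: rank C_0 − rank ∂_1 = 9 − 7 = 2, and the invariant factors of ∂_1 are all 1, so H_0 = Z^2.
  H_1: rank ker ∂_1 − rank ∂_2 = (19 − 7) − 12 = 0, and ∂_2 has invariant factor 2 > 1, so H_1 = Z_2.
  H_2: rank ker ∂_2 − rank ∂_3 = (12 − 12) − 0 = 0, and there is no ∂_3, so H_2 = 0.

H_0 = Z^2,  H_1 = Z_2,  H_2 = 0.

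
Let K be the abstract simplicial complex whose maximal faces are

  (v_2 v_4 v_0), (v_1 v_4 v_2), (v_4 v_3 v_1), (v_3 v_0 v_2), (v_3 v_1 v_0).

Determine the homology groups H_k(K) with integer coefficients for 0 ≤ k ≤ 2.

K has 5 vertices, 10 edges, 5 triangles.
rank ∂_0 = 0, rank ∂_1 = 4 ⇒ b_0 = 5 − 0 − 4 = 1; all invariant factors of ∂_1 are 1 so no torsion. So H_0 ≅ Z.
rank ∂_1 = 4, rank ∂_2 = 5 ⇒ b_1 = 10 − 4 − 5 = 1; all invariant factors of ∂_2 are 1 so no torsion. So H_1 ≅ Z.
rank ∂_2 = 5, rank ∂_3 = 0 ⇒ b_2 = 5 − 5 − 0 = 0. So H_2 ≅ 0.

H_0 = Z,  H_1 = Z,  H_2 = 0.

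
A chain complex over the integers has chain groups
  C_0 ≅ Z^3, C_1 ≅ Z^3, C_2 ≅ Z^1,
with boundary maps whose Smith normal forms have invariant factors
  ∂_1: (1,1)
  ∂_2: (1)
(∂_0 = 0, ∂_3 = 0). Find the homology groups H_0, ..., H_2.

H_0: b_0 = 3 − 0 − 2 = 1; torsion from ∂_1 factors > 1: none. So H_0 = Z.
H_1: b_1 = 3 − 2 − 1 = 0; torsion from ∂_2 factors > 1: none. So H_1 = 0.
H_2: b_2 = 1 − 1 − 0 = 0; torsion from ∂_3 factors > 1: none. So H_2 = 0.

H_0 = Z,  H_1 = 0,  H_2 = 0.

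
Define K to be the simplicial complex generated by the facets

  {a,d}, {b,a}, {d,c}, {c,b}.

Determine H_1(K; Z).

H_1 ≅ Z.

We work with the vertex ordering a < b < c < d. The simplices of K, each written with vertices in increasing order, are:

  0-simplices (4): a, b, c, d
  1-simplices (4): ab, ad, bc, cd

Hence C_0 ≅ Z^4, C_1 ≅ Z^4.

Boundary ∂_1: C_1 → C_0 maps an edge to its endpoints' difference, ∂[p,q] = q − p.
As a 4×4 matrix over Z this has rank 3, with invariant factors (1,1,1).

Now H_k = ker ∂_k / im ∂_{k+1}, so:

  H_1: rank ker ∂_1 − rank ∂_2 = (4 − 3) − 0 = 1, and there is no ∂_2, so H_1 = Z.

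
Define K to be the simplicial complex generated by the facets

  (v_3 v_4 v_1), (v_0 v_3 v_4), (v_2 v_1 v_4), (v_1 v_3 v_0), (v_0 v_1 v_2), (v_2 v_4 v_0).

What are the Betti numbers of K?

b_0 = 1, b_1 = 0, b_2 = 1.

Fix the vertex order v_0 < v_1 < v_2 < v_3 < v_4 and write every simplex with vertices in increasing order. Then dim K = 2 and the simplices of K are:

  0-simplices (5): [v_0], [v_1], [v_2], [v_3], [v_4]
  1-simplices (9): [v_0,v_1], [v_0,v_2], [v_0,v_3], [v_0,v_4], [v_1,v_2], [v_1,v_3], [v_1,v_4], [v_2,v_4], [v_3,v_4]
  2-simplices (6): [v_0,v_1,v_2], [v_0,v_1,v_3], [v_0,v_2,v_4], [v_0,v_3,v_4], [v_1,v_2,v_4], [v_1,v_3,v_4]

Hence C_0 ≅ Z^5, C_1 ≅ Z^9, C_2 ≅ Z^6.

∂_1: C_1 → C_0 is given by ∂[p,q] = [q] − [p].
As a 5×9 matrix over Z this has rank 4, with invariant factors (1,1,1,1).

Boundary ∂_2: C_2 → C_1 acts by ∂[p,q,r] = [q,r] − [p,r] + [p,q]. For instance
  ∂[v_0,v_1,v_3] = [v_1,v_3] − [v_0,v_3] + [v_0,v_1],
  ∂[v_0,v_3,v_4] = [v_3,v_4] − [v_0,v_4] + [v_0,v_3].
As a 9×6 matrix over Z this has rank 5, with invariant factors (1,1,1,1,1).

Now H_k = ker ∂_k / im ∂_{k+1}, so:

  H_0: rank C_0 − rank ∂_1 = 5 − 4 = 1, and the invariant factors of ∂_1 are all 1, so H_0 ≅ Z.
  H_1: rank ker ∂_1 − rank ∂_2 = (9 − 4) − 5 = 0, and the invariant factors of ∂_2 are all 1, so H_1 ≅ 0.
  H_2: rank ker ∂_2 − rank ∂_3 = (6 − 5) − 0 = 1, and there is no ∂_3, so H_2 ≅ Z.

Hence the Betti numbers are b_0 = 1, b_1 = 0, b_2 = 1.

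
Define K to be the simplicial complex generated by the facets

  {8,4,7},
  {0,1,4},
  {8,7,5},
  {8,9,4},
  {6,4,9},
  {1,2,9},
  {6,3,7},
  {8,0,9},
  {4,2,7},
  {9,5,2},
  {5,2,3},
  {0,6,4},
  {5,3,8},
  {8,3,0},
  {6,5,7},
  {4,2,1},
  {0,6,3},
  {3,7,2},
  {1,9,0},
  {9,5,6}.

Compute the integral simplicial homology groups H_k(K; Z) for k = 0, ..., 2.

H_0 ≅ Z,  H_1 ≅ Z ⊕ Z/2Z,  H_2 = 0.

Take the total order 0 < 1 < 2 < 3 < 4 < 5 < 6 < 7 < 8 < 9 on the vertex set. Then K (dimension 2) consists of the simplices:

  0-simplices (10): [0], [1], [2], [3], [4], [5], [6], [7], [8], [9]
  1-simplices (30): (30 of them)
  2-simplices (20): (20 of them)

giving chain groups C_0 ≅ Z^10, C_1 ≅ Z^30, C_2 ≅ Z^20.

∂_1: C_1 → C_0 sends each edge [p,q] (with p < q) to q − p. For instance
  ∂[0,8] = [8] − [0].
As a 10×30 matrix over Z this has rank 9, with invariant factors (1,1,1,1,1,1,1,1,1).

The boundary map ∂_2: C_2 → C_1 sends each 2-simplex [p,q,r] to [q,r] − [p,r] + [p,q]. For instance
  ∂[2,3,5] = [3,5] − [2,5] + [2,3],
  ∂[5,6,9] = [6,9] − [5,9] + [5,6].
The 30×20 boundary matrix has rank 20 and Smith normal form diag(1,1,1,1,1,1,1,1,1,1,1,1,1,1,1,1,1,1,1,2).

From H_k ≅ ker(∂_k) / im(∂_{k+1}) we obtain:

  H_0: rank C_0 − rank ∂_1 = 10 − 9 = 1, and the invariant factors of ∂_1 are all 1, so H_0 = Z.
  H_1: rank ker ∂_1 − rank ∂_2 = (30 − 9) − 20 = 1, and ∂_2 has invariant factor 2 > 1, so H_1 = Z ⊕ Z/2Z.
  H_2: rank ker ∂_2 − rank ∂_3 = (20 − 20) − 0 = 0, and there is no ∂_3, so H_2 = 0.

(K is a triangulation of the Klein bottle.)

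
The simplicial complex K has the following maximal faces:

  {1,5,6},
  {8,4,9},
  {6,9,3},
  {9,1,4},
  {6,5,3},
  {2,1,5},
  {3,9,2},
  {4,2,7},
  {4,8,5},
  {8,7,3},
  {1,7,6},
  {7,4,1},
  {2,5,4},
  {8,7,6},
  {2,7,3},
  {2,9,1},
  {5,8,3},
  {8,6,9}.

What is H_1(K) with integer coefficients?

Order the vertices as 1 < 2 < 3 < 4 < 5 < 6 < 7 < 8 < 9. Listing each simplex with vertices in this order, K has dimension 2 with simplices:

  0-simplices (9): [1], [2], [3], [4], [5], [6], [7], [8], [9]
  1-simplices (27): (27 of them)
  2-simplices (18): [1,2,5], [1,2,9], [1,4,7], [1,4,9], [1,5,6], [1,6,7], [2,3,7], [2,3,9], [2,4,5], [2,4,7], [3,5,6], [3,5,8], [3,6,9], [3,7,8], [4,5,8], [4,8,9], [6,7,8], [6,8,9]

so the chain groups are C_0 ≅ Z^9, C_1 ≅ Z^27, C_2 ≅ Z^18.

The boundary map ∂_1: C_1 → C_0 sends each edge [p,q] (with p < q) to q − p.
The resulting 9×27 matrix has rank 8, and its Smith normal form has invariant factors (1,1,1,1,1,1,1,1).

The boundary map ∂_2: C_2 → C_1 sends each 2-simplex [p,q,r] to [q,r] − [p,r] + [p,q]. For instance
  ∂[6,7,8] = [7,8] − [6,8] + [6,7],
  ∂[1,4,9] = [4,9] − [1,9] + [1,4].
The resulting 27×18 matrix has rank 18, and its Smith normal form has invariant factors (1,1,1,1,1,1,1,1,1,1,1,1,1,1,1,1,1,2).

From H_k ≅ ker(∂_k) / im(∂_{k+1}) we obtain:

  H_1: rank ker ∂_1 − rank ∂_2 = (27 − 8) − 18 = 1, and ∂_2 has invariant factor 2 > 1, so H_1 = Z × Z/2.

H_1 = Z × Z/2.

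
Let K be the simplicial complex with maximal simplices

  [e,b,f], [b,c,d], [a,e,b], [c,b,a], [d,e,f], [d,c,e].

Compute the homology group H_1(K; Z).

H_1 ≅ Z.

Take the total order a < b < c < d < e < f on the vertex set. Then K (dimension 2) consists of the simplices:

  0-simplices (6): a, b, c, d, e, f
  1-simplices (12): ab, ac, ae, bc, bd, be, bf, cd, ce, de, df, ef
  2-simplices (6): abc, abe, bcd, bef, cde, def

giving chain groups C_0 ≅ Z^6, C_1 ≅ Z^12, C_2 ≅ Z^6.

Boundary ∂_1: C_1 → C_0 is given by ∂[p,q] = [q] − [p].
As a 6×12 matrix over Z this has rank 5, with invariant factors (1,1,1,1,1).

Boundary ∂_2: C_2 → C_1 acts by ∂[p,q,r] = [q,r] − [p,r] + [p,q]. For instance
  ∂abe = be − ae + ab,
  ∂bcd = cd − bd + bc.
As a 12×6 matrix over Z this has rank 6, with invariant factors (1,1,1,1,1,1).

From H_k ≅ ker(∂_k) / im(∂_{k+1}) we obtain:

  H_1: rank ker ∂_1 − rank ∂_2 = (12 − 5) − 6 = 1, and the invariant factors of ∂_2 are all 1, so H_1 ≅ Z.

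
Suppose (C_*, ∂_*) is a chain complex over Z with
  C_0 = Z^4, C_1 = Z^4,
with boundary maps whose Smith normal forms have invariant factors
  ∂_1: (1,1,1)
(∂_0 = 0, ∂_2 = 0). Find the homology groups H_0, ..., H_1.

H_0 ≅ Z,  H_1 ≅ Z.

H_0: b_0 = 4 − 0 − 3 = 1; torsion from ∂_1 factors > 1: none. So H_0 ≅ Z.
H_1: b_1 = 4 − 3 − 0 = 1; torsion from ∂_2 factors > 1: none. So H_1 ≅ Z.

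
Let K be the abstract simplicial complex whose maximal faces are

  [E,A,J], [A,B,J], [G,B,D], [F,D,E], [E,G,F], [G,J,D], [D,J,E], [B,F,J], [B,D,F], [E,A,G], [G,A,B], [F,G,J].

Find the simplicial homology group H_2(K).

We work with the vertex ordering A < B < D < E < F < G < J. The simplices of K, each written with vertices in increasing order, are:

  0-simplices (7): A, B, D, E, F, G, J
  1-simplices (18): AB, AE, AG, AJ, BD, BF, BG, BJ, DE, DF, DG, DJ, EF, EG, EJ, FG, FJ, GJ
  2-simplices (12): ABG, ABJ, AEG, AEJ, BDF, BDG, BFJ, DEF, DEJ, DGJ, EFG, FGJ

giving chain groups C_0 ≅ Z^7, C_1 ≅ Z^18, C_2 ≅ Z^12.

The boundary map ∂_1: C_1 → C_0 maps an edge to its endpoints' difference, ∂[p,q] = q − p. For instance
  ∂BD = D − B.
The resulting 7×18 matrix has rank 6, and its Smith normal form has invariant factors (1,1,1,1,1,1).

Boundary ∂_2: C_2 → C_1 sends each 2-simplex [p,q,r] to [q,r] − [p,r] + [p,q]. For instance
  ∂DGJ = GJ − DJ + DG,
  ∂ABJ = BJ − AJ + AB.
The resulting 18×12 matrix has rank 12, and its Smith normal form has invariant factors (1,1,1,1,1,1,1,1,1,1,1,2).

Now H_k = ker ∂_k / im ∂_{k+1}, so:

  H_2: rank ker ∂_2 − rank ∂_3 = (12 − 12) − 0 = 0, and there is no ∂_3, so H_2 ≅ 0.

(K is a triangulation of the real projective plane RP^2.)

H_2 ≅ 0.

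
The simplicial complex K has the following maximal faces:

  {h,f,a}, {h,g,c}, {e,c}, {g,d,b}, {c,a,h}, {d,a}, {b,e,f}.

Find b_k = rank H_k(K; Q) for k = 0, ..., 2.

b_0 = 1, b_1 = 3, b_2 = 0.

Order the vertices as a < b < c < d < e < f < g < h. Listing each simplex with vertices in this order, K has dimension 2 with simplices:

  0-simplices (8): a, b, c, d, e, f, g, h
  1-simplices (15): ac, ad, af, ah, bd, be, bf, bg, ce, cg, ch, dg, ef, fh, gh
  2-simplices (5): ach, afh, bdg, bef, cgh

Hence C_0 ≅ Z^8, C_1 ≅ Z^15, C_2 ≅ Z^5.

∂_1: C_1 → C_0 sends each edge [p,q] (with p < q) to q − p. For instance
  ∂ce = e − c.
The resulting 8×15 matrix has rank 7, and its Smith normal form has invariant factors (1,1,1,1,1,1,1).

The boundary map ∂_2: C_2 → C_1 maps a triangle to the signed sum of its edges. For instance
  ∂bdg = dg − bg + bd,
  ∂afh = fh − ah + af.
The 15×5 boundary matrix has rank 5 and Smith normal form diag(1,1,1,1,1).

From H_k ≅ ker(∂_k) / im(∂_{k+1}) we obtain:

  H_0: rank C_0 − rank ∂_1 = 8 − 7 = 1, and the invariant factors of ∂_1 are all 1, so H_0 ≅ Z.
  H_1: rank ker ∂_1 − rank ∂_2 = (15 − 7) − 5 = 3, and the invariant factors of ∂_2 are all 1, so H_1 ≅ Z^3.
  H_2: rank ker ∂_2 − rank ∂_3 = (5 − 5) − 0 = 0, and there is no ∂_3, so H_2 ≅ 0.

As a check, the Euler characteristic is 8 − 15 + 5 = -2, which agrees with 1 − 3 + 0 = -2.

Hence the Betti numbers are b_0 = 1, b_1 = 3, b_2 = 0.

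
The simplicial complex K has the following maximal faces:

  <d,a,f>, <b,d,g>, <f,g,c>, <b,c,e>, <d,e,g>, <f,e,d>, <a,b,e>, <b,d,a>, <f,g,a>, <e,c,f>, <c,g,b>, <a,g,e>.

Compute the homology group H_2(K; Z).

H_2 ≅ 0.

Order the vertices as a < b < c < d < e < f < g. Listing each simplex with vertices in this order, K has dimension 2 with simplices:

  0-simplices (7): a, b, c, d, e, f, g
  1-simplices (18): ab, ad, ae, af, ag, bc, bd, be, bg, ce, cf, cg, de, df, dg, ef, eg, fg
  2-simplices (12): abd, abe, adf, aeg, afg, bce, bcg, bdg, cef, cfg, def, deg

so the chain groups are C_0 ≅ Z^7, C_1 ≅ Z^18, C_2 ≅ Z^12.

Boundary ∂_1: C_1 → C_0 maps an edge to its endpoints' difference, ∂[p,q] = q − p. For instance
  ∂cg = g − c.
The 7×18 boundary matrix has rank 6 and Smith normal form diag(1,1,1,1,1,1).

Boundary ∂_2: C_2 → C_1 acts by ∂[p,q,r] = [q,r] − [p,r] + [p,q]. For instance
  ∂adf = df − af + ad,
  ∂bce = ce − be + bc.
As a 18×12 matrix over Z this has rank 12, with invariant factors (1,1,1,1,1,1,1,1,1,1,1,2).

Computing H_k = (kernel of ∂_k) / (image of ∂_{k+1}):

  H_2: rank ker ∂_2 − rank ∂_3 = (12 − 12) − 0 = 0, and there is no ∂_3, so H_2 ≅ 0.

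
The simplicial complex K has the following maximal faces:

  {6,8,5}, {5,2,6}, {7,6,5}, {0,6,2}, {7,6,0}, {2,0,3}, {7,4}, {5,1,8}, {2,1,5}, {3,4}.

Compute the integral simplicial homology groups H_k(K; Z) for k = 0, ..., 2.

H_0 = Z,  H_1 = Z,  H_2 = 0.

Order the vertices as 0 < 1 < 2 < 3 < 4 < 5 < 6 < 7 < 8. Listing each simplex with vertices in this order, K has dimension 2 with simplices:

  0-simplices (9): [0], [1], [2], [3], [4], [5], [6], [7], [8]
  1-simplices (17): [0,2], [0,3], [0,6], [0,7], [1,2], [1,5], [1,8], [2,3], [2,5], [2,6], [3,4], [4,7], [5,6], [5,7], [5,8], [6,7], [6,8]
  2-simplices (8): [0,2,3], [0,2,6], [0,6,7], [1,2,5], [1,5,8], [2,5,6], [5,6,7], [5,6,8]

Hence C_0 ≅ Z^9, C_1 ≅ Z^17, C_2 ≅ Z^8.

∂_1: C_1 → C_0 maps an edge to its endpoints' difference, ∂[p,q] = q − p.
The resulting 9×17 matrix has rank 8, and its Smith normal form has invariant factors (1,1,1,1,1,1,1,1).

∂_2: C_2 → C_1 acts by ∂[p,q,r] = [q,r] − [p,r] + [p,q]. For instance
  ∂[1,2,5] = [2,5] − [1,5] + [1,2],
  ∂[5,6,7] = [6,7] − [5,7] + [5,6].
The 17×8 boundary matrix has rank 8 and Smith normal form diag(1,1,1,1,1,1,1,1).

Now H_k = ker ∂_k / im ∂_{k+1}, so:

  H_0: rank C_0 − rank ∂_1 = 9 − 8 = 1, and the invariant factors of ∂_1 are all 1, so H_0 ≅ Z.
  H_1: rank ker ∂_1 − rank ∂_2 = (17 − 8) − 8 = 1, and the invariant factors of ∂_2 are all 1, so H_1 ≅ Z.
  H_2: rank ker ∂_2 − rank ∂_3 = (8 − 8) − 0 = 0, and there is no ∂_3, so H_2 ≅ 0.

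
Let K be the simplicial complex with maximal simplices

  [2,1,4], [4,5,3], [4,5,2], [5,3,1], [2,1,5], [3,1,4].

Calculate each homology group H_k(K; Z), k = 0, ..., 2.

Order the vertices as 1 < 2 < 3 < 4 < 5. Listing each simplex with vertices in this order, K has dimension 2 with simplices:

  0-simplices (5): [1], [2], [3], [4], [5]
  1-simplices (9): [1,2], [1,3], [1,4], [1,5], [2,4], [2,5], [3,4], [3,5], [4,5]
  2-simplices (6): [1,2,4], [1,2,5], [1,3,4], [1,3,5], [2,4,5], [3,4,5]

giving chain groups C_0 ≅ Z^5, C_1 ≅ Z^9, C_2 ≅ Z^6.

Boundary ∂_1: C_1 → C_0 sends each edge [p,q] (with p < q) to q − p.
The resulting 5×9 matrix has rank 4, and its Smith normal form has invariant factors (1,1,1,1).

The boundary map ∂_2: C_2 → C_1 acts by ∂[p,q,r] = [q,r] − [p,r] + [p,q]. For instance
  ∂[1,3,4] = [3,4] − [1,4] + [1,3],
  ∂[2,4,5] = [4,5] − [2,5] + [2,4].
The resulting 9×6 matrix has rank 5, and its Smith normal form has invariant factors (1,1,1,1,1).

From H_k ≅ ker(∂_k) / im(∂_{k+1}) we obtain:

  H_0: rank C_0 − rank ∂_1 = 5 − 4 = 1, and the invariant factors of ∂_1 are all 1, so H_0 ≅ Z.
  H_1: rank ker ∂_1 − rank ∂_2 = (9 − 4) − 5 = 0, and the invariant factors of ∂_2 are all 1, so H_1 ≅ 0.
  H_2: rank ker ∂_2 − rank ∂_3 = (6 − 5) − 0 = 1, and there is no ∂_3, so H_2 ≅ Z.

(K is a triangulation of the 2-sphere S^2.)

H_0 ≅ Z,  H_1 = 0,  H_2 ≅ Z.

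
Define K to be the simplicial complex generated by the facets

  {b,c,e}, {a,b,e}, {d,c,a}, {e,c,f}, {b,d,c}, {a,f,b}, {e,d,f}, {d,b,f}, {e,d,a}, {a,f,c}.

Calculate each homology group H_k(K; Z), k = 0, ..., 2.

H_0 = Z,  H_1 = Z/2Z,  H_2 = 0.

Fix the vertex order a < b < c < d < e < f and write every simplex with vertices in increasing order. Then dim K = 2 and the simplices of K are:

  0-simplices (6): a, b, c, d, e, f
  1-simplices (15): ab, ac, ad, ae, af, bc, bd, be, bf, cd, ce, cf, de, df, ef
  2-simplices (10): abe, abf, acd, acf, ade, bcd, bce, bdf, cef, def

Hence C_0 ≅ Z^6, C_1 ≅ Z^15, C_2 ≅ Z^10.

The boundary map ∂_1: C_1 → C_0 maps an edge to its endpoints' difference, ∂[p,q] = q − p.
The 6×15 boundary matrix has rank 5 and Smith normal form diag(1,1,1,1,1).

The boundary map ∂_2: C_2 → C_1 sends each 2-simplex [p,q,r] to [q,r] − [p,r] + [p,q]. For instance
  ∂bdf = df − bf + bd,
  ∂bcd = cd − bd + bc.
This gives a 15×10 integer matrix of rank 10; reducing to Smith normal form yields diagonal entries (1,1,1,1,1,1,1,1,1,2).

From H_k ≅ ker(∂_k) / im(∂_{k+1}) we obtain:

  H_0: rank C_0 − rank ∂_1 = 6 − 5 = 1, and the invariant factors of ∂_1 are all 1, so H_0 ≅ Z.
  H_1: rank ker ∂_1 − rank ∂_2 = (15 − 5) − 10 = 0, and ∂_2 has invariant factor 2 > 1, so H_1 ≅ Z/2Z.
  H_2: rank ker ∂_2 − rank ∂_3 = (10 − 10) − 0 = 0, and there is no ∂_3, so H_2 ≅ 0.

(K is a triangulation of the real projective plane RP^2.)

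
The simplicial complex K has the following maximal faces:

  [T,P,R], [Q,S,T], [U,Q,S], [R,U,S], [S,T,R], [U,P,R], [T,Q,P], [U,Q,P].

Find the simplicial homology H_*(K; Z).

K has 6 vertices, 12 edges, 8 triangles.
rank ∂_0 = 0, rank ∂_1 = 5 ⇒ b_0 = 6 − 0 − 5 = 1; all invariant factors of ∂_1 are 1 so no torsion. So H_0 ≅ Z.
rank ∂_1 = 5, rank ∂_2 = 7 ⇒ b_1 = 12 − 5 − 7 = 0; all invariant factors of ∂_2 are 1 so no torsion. So H_1 ≅ 0.
rank ∂_2 = 7, rank ∂_3 = 0 ⇒ b_2 = 8 − 7 − 0 = 1. So H_2 ≅ Z.

H_0 ≅ Z,  H_1 = 0,  H_2 ≅ Z.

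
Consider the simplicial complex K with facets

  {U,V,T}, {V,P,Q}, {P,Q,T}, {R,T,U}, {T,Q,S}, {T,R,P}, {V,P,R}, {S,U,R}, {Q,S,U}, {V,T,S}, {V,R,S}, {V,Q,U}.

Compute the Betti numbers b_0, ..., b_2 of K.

b_0 = 1, b_1 = 0, b_2 = 0.

Take the total order P < Q < R < S < T < U < V on the vertex set. Then K (dimension 2) consists of the simplices:

  0-simplices (7): P, Q, R, S, T, U, V
  1-simplices (18): PQ, PR, PT, PV, QS, QT, QU, QV, RS, RT, RU, RV, ST, SU, SV, TU, TV, UV
  2-simplices (12): PQT, PQV, PRT, PRV, QST, QSU, QUV, RSU, RSV, RTU, STV, TUV

giving chain groups C_0 ≅ Z^7, C_1 ≅ Z^18, C_2 ≅ Z^12.

Boundary ∂_1: C_1 → C_0 maps an edge to its endpoints' difference, ∂[p,q] = q − p. For instance
  ∂PQ = Q − P.
This gives a 7×18 integer matrix of rank 6; reducing to Smith normal form yields diagonal entries (1,1,1,1,1,1).

Boundary ∂_2: C_2 → C_1 acts by ∂[p,q,r] = [q,r] − [p,r] + [p,q]. For instance
  ∂QSU = SU − QU + QS,
  ∂QUV = UV − QV + QU.
The resulting 18×12 matrix has rank 12, and its Smith normal form has invariant factors (1,1,1,1,1,1,1,1,1,1,1,2).

Computing H_k = (kernel of ∂_k) / (image of ∂_{k+1}):

  H_0: rank C_0 − rank ∂_1 = 7 − 6 = 1, and the invariant factors of ∂_1 are all 1, so H_0 ≅ Z.
  H_1: rank ker ∂_1 − rank ∂_2 = (18 − 6) − 12 = 0, and ∂_2 has invariant factor 2 > 1, so H_1 ≅ Z/2.
  H_2: rank ker ∂_2 − rank ∂_3 = (12 − 12) − 0 = 0, and there is no ∂_3, so H_2 ≅ 0.

Hence the Betti numbers are b_0 = 1, b_1 = 0, b_2 = 0.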